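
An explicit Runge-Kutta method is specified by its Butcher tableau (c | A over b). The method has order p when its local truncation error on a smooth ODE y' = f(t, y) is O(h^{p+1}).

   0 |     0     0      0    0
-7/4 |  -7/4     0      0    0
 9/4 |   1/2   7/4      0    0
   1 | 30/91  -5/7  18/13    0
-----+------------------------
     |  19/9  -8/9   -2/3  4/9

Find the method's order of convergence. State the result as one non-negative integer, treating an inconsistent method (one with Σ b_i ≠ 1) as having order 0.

2

b = (19/9, -8/9, -2/3, 4/9)
c = (0, -7/4, 9/4, 1)
Ac = (0, 0, -49/16, 227/52)
Σ b_i: 19/9·1 + (-8/9)·1 + (-2/3)·1 + 4/9·1 = 1 ✓
b·c: (-8/9)·(-7/4) + (-2/3)·9/4 + 4/9·1 = 1/2 ✓
b·c²: (-8/9)·49/16 + (-2/3)·81/16 + 4/9·1 = -407/72 ≠ 1/3 ⇒ order 2.
b·Ac: (-2/3)·(-49/16) + 4/9·227/52 = 3727/936 ≠ 1/6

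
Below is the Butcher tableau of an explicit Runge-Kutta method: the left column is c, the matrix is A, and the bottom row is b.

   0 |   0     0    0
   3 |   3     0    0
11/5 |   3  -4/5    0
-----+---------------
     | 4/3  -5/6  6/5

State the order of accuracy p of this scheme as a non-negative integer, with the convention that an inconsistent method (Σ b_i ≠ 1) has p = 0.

b = (4/3, -5/6, 6/5)
c = (0, 3, 11/5)
Ac = (0, 0, -12/5)
Σ b_i: 4/3·1 + (-5/6)·1 + 6/5·1 = 17/10 ≠ 1 ⇒ order 0.

0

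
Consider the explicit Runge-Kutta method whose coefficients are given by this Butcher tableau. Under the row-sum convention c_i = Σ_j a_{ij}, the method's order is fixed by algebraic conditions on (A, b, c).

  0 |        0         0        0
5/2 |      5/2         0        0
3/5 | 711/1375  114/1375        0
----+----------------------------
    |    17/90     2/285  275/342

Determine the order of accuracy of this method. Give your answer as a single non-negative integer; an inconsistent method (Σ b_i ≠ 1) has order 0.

b = (17/90, 2/285, 275/342)
c = (0, 5/2, 3/5)
Ac = (0, 0, 57/275)
Σ b_i: 17/90·1 + 2/285·1 + 275/342·1 = 1 ✓
b·c: 2/285·5/2 + 275/342·3/5 = 1/2 ✓
b·c²: 2/285·25/4 + 275/342·9/25 = 1/3 ✓
b·Ac: 275/342·57/275 = 1/6 ✓; 3 stages ⇒ order 3.

3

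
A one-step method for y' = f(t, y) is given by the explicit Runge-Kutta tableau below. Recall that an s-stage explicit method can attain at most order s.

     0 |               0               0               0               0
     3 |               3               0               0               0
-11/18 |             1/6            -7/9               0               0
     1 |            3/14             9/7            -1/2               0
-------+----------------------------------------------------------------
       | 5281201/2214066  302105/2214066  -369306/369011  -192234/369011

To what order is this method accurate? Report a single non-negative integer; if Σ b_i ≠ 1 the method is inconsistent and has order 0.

3

b = (5281201/2214066, 302105/2214066, -369306/369011, -192234/369011)
c = (0, 3, -11/18, 1)
Ac = (0, 0, -7/3, 1049/252)
Σ b_i: 5281201/2214066·1 + 302105/2214066·1 + (-369306/369011)·1 + (-192234/369011)·1 = 1 ✓
b·c: 302105/2214066·3 + (-369306/369011)·(-11/18) + (-192234/369011)·1 = 1/2 ✓
b·c²: 302105/2214066·9 + (-369306/369011)·121/324 + (-192234/369011)·1 = 1/3 ✓
b·Ac: (-369306/369011)·(-7/3) + (-192234/369011)·1049/252 = 1/6 ✓
b·c³: 302105/2214066·27 + (-369306/369011)·(-1331/5832) + (-192234/369011)·1 = 135164467/39853188 ≠ 1/4 ⇒ order 3.
b·(c∘Ac): (-369306/369011)·77/54 + (-192234/369011)·1049/252 = -7960891/2214066 ≠ 1/8
b·Ac²: (-369306/369011)·(-7) + (-192234/369011)·51641/4536 = 42834479/39853188 ≠ 1/12
b·A²c: (-192234/369011)·7/6 = -224273/369011 ≠ 1/24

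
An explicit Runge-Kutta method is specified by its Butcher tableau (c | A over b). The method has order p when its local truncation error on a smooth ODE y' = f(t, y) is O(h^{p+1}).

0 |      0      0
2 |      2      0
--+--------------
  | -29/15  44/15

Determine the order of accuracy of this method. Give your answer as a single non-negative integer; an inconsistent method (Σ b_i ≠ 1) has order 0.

1

b = (-29/15, 44/15)
c = (0, 2)
Σ b_i: (-29/15)·1 + 44/15·1 = 1 ✓
b·c: 44/15·2 = 88/15 ≠ 1/2 ⇒ order 1.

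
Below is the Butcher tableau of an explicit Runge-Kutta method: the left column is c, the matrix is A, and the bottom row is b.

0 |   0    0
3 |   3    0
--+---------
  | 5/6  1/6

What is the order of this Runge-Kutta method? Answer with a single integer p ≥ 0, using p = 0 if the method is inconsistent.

2

b = (5/6, 1/6)
c = (0, 3)
Σ b_i: 5/6·1 + 1/6·1 = 1 ✓
b·c: 1/6·3 = 1/2 ✓; 2 stages ⇒ order 2.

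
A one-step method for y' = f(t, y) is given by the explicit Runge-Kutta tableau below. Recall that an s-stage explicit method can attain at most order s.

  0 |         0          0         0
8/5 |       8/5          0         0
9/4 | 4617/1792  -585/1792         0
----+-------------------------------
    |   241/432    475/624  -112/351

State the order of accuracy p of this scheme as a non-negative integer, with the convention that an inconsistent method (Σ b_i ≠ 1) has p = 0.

b = (241/432, 475/624, -112/351)
c = (0, 8/5, 9/4)
Ac = (0, 0, -117/224)
Σ b_i: 241/432·1 + 475/624·1 + (-112/351)·1 = 1 ✓
b·c: 475/624·8/5 + (-112/351)·9/4 = 1/2 ✓
b·c²: 475/624·64/25 + (-112/351)·81/16 = 1/3 ✓
b·Ac: (-112/351)·(-117/224) = 1/6 ✓; 3 stages ⇒ order 3.

3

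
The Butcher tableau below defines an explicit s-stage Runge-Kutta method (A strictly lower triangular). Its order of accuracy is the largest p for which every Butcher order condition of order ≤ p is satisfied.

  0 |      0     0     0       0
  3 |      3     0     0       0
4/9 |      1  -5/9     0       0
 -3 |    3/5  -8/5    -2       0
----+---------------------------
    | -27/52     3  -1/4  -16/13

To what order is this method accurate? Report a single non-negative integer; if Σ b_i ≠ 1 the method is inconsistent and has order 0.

b = (-27/52, 3, -1/4, -16/13)
c = (0, 3, 4/9, -3)
Ac = (0, 0, -5/3, -256/45)
Σ b_i: (-27/52)·1 + 3·1 + (-1/4)·1 + (-16/13)·1 = 1 ✓
b·c: 3·3 + (-1/4)·4/9 + (-16/13)·(-3) = 1472/117 ≠ 1/2 ⇒ order 1.

1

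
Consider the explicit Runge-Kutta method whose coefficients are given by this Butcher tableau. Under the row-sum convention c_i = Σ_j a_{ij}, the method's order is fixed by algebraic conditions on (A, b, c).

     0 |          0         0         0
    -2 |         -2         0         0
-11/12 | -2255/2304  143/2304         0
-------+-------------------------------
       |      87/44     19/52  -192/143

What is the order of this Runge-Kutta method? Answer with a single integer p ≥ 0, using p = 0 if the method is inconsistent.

b = (87/44, 19/52, -192/143)
c = (0, -2, -11/12)
Ac = (0, 0, -143/1152)
Σ b_i: 87/44·1 + 19/52·1 + (-192/143)·1 = 1 ✓
b·c: 19/52·(-2) + (-192/143)·(-11/12) = 1/2 ✓
b·c²: 19/52·4 + (-192/143)·121/144 = 1/3 ✓
b·Ac: (-192/143)·(-143/1152) = 1/6 ✓; 3 stages ⇒ order 3.

3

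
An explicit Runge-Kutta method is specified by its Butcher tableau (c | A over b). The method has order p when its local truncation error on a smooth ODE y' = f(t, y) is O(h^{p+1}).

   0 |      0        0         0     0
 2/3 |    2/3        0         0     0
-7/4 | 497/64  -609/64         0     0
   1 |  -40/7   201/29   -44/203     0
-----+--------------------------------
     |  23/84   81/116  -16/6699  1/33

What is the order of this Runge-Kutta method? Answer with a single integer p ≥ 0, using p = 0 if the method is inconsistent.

4

b = (23/84, 81/116, -16/6699, 1/33)
c = (0, 2/3, -7/4, 1)
Ac = (0, 0, -203/32, 5)
Σ b_i: 23/84·1 + 81/116·1 + (-16/6699)·1 + 1/33·1 = 1 ✓
b·c: 81/116·2/3 + (-16/6699)·(-7/4) + 1/33·1 = 1/2 ✓
b·c²: 81/116·4/9 + (-16/6699)·49/16 + 1/33·1 = 1/3 ✓
b·Ac: (-16/6699)·(-203/32) + 1/33·5 = 1/6 ✓
b·c³: 81/116·8/27 + (-16/6699)·(-343/64) + 1/33·1 = 1/4 ✓
b·(c∘Ac): (-16/6699)·1421/128 + 1/33·5 = 1/8 ✓
b·Ac²: (-16/6699)·(-203/48) + 1/33·29/12 = 1/12 ✓
b·A²c: 1/33·11/8 = 1/24 ✓; 4 stages ⇒ order 4.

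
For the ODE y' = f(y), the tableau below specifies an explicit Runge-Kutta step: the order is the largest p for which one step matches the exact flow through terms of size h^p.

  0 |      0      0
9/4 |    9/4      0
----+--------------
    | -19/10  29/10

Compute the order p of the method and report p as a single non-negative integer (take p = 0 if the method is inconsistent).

b = (-19/10, 29/10)
c = (0, 9/4)
Σ b_i: (-19/10)·1 + 29/10·1 = 1 ✓
b·c: 29/10·9/4 = 261/40 ≠ 1/2 ⇒ order 1.

1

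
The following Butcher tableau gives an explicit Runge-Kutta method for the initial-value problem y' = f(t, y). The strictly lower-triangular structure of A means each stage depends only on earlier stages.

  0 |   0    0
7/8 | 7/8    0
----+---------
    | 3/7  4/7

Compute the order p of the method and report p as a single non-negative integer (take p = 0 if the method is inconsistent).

b = (3/7, 4/7)
c = (0, 7/8)
Σ b_i: 3/7·1 + 4/7·1 = 1 ✓
b·c: 4/7·7/8 = 1/2 ✓; 2 stages ⇒ order 2.

2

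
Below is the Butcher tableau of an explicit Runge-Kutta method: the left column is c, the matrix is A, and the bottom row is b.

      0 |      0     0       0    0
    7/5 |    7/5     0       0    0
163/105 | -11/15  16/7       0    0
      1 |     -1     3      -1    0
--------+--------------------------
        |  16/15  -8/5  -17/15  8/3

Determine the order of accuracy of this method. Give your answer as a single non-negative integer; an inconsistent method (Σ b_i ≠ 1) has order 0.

b = (16/15, -8/5, -17/15, 8/3)
c = (0, 7/5, 163/105, 1)
Ac = (0, 0, 16/5, 278/105)
Σ b_i: 16/15·1 + (-8/5)·1 + (-17/15)·1 + 8/3·1 = 1 ✓
b·c: (-8/5)·7/5 + (-17/15)·163/105 + 8/3·1 = -2099/1575 ≠ 1/2 ⇒ order 1.

1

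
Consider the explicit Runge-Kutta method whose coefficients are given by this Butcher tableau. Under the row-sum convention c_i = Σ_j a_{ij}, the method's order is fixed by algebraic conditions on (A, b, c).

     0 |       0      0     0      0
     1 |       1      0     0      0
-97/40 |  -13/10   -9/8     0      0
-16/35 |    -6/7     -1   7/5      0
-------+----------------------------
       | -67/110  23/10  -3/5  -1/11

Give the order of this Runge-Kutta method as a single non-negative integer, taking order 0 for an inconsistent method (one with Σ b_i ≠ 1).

b = (-67/110, 23/10, -3/5, -1/11)
c = (0, 1, -97/40, -16/35)
Ac = (0, 0, -9/8, -879/200)
Σ b_i: (-67/110)·1 + 23/10·1 + (-3/5)·1 + (-1/11)·1 = 1 ✓
b·c: 23/10·1 + (-3/5)·(-97/40) + (-1/11)·(-16/35) = 58467/15400 ≠ 1/2 ⇒ order 1.

1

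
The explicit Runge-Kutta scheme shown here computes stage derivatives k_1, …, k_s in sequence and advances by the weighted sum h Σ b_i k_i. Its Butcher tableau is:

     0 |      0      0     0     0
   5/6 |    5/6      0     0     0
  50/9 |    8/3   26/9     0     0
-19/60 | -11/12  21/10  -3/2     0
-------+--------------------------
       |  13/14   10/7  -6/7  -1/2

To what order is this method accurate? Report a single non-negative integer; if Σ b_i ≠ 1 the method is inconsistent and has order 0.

1

b = (13/14, 10/7, -6/7, -1/2)
c = (0, 5/6, 50/9, -19/60)
Ac = (0, 0, 65/27, -79/12)
Σ b_i: 13/14·1 + 10/7·1 + (-6/7)·1 + (-1/2)·1 = 1 ✓
b·c: 10/7·5/6 + (-6/7)·50/9 + (-1/2)·(-19/60) = -2867/840 ≠ 1/2 ⇒ order 1.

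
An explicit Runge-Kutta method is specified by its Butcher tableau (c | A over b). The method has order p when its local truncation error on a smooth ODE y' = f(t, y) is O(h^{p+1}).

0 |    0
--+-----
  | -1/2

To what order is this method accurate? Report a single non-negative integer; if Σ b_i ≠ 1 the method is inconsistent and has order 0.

b = (-1/2)
c = (0)
Σ b_i: (-1/2)·1 = -1/2 ≠ 1 ⇒ order 0.

0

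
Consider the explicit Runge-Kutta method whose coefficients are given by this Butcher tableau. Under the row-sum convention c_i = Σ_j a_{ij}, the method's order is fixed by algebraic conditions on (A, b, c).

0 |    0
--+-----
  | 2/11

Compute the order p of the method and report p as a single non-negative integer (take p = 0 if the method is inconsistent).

0

b = (2/11)
c = (0)
Σ b_i: 2/11·1 = 2/11 ≠ 1 ⇒ order 0.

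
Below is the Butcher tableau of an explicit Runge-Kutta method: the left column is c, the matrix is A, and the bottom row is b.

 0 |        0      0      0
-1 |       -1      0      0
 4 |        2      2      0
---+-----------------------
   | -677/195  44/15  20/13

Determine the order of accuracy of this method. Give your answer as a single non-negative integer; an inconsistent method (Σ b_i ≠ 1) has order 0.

b = (-677/195, 44/15, 20/13)
c = (0, -1, 4)
Ac = (0, 0, -2)
Σ b_i: (-677/195)·1 + 44/15·1 + 20/13·1 = 1 ✓
b·c: 44/15·(-1) + 20/13·4 = 628/195 ≠ 1/2 ⇒ order 1.

1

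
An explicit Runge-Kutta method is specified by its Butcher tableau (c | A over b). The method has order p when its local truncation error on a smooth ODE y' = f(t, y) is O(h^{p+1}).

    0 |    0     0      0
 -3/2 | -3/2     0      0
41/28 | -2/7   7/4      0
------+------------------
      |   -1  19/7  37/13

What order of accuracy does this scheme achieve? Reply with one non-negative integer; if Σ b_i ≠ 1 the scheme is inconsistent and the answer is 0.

b = (-1, 19/7, 37/13)
c = (0, -3/2, 41/28)
Ac = (0, 0, -21/8)
Σ b_i: (-1)·1 + 19/7·1 + 37/13·1 = 415/91 ≠ 1 ⇒ order 0.

0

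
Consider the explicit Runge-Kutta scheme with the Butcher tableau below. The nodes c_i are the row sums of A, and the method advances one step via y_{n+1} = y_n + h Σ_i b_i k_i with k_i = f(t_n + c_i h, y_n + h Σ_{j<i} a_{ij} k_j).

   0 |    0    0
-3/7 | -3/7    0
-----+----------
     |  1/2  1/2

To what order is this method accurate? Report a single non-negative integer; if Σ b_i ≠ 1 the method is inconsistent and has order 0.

1

b = (1/2, 1/2)
c = (0, -3/7)
Σ b_i: 1/2·1 + 1/2·1 = 1 ✓
b·c: 1/2·(-3/7) = -3/14 ≠ 1/2 ⇒ order 1.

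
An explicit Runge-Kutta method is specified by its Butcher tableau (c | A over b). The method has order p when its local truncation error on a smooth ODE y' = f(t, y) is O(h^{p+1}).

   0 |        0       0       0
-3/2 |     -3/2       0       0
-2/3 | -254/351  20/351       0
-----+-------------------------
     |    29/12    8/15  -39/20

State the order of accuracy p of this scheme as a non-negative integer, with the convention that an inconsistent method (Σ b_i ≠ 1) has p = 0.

3

b = (29/12, 8/15, -39/20)
c = (0, -3/2, -2/3)
Ac = (0, 0, -10/117)
Σ b_i: 29/12·1 + 8/15·1 + (-39/20)·1 = 1 ✓
b·c: 8/15·(-3/2) + (-39/20)·(-2/3) = 1/2 ✓
b·c²: 8/15·9/4 + (-39/20)·4/9 = 1/3 ✓
b·Ac: (-39/20)·(-10/117) = 1/6 ✓; 3 stages ⇒ order 3.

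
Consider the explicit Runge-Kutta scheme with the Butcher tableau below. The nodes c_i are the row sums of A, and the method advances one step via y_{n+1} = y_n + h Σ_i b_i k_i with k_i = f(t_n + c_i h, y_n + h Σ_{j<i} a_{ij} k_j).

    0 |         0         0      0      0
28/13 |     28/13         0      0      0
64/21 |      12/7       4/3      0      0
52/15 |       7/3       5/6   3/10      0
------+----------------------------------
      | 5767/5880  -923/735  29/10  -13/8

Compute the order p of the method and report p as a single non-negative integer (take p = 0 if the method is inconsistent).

b = (5767/5880, -923/735, 29/10, -13/8)
c = (0, 28/13, 64/21, 52/15)
Ac = (0, 0, 112/39, 3698/1365)
Σ b_i: 5767/5880·1 + (-923/735)·1 + 29/10·1 + (-13/8)·1 = 1 ✓
b·c: (-923/735)·28/13 + 29/10·64/21 + (-13/8)·52/15 = 1/2 ✓
b·c²: (-923/735)·784/169 + 29/10·4096/441 + (-13/8)·2704/225 = 75514/47775 ≠ 1/3 ⇒ order 2.
b·Ac: 29/10·112/39 + (-13/8)·3698/1365 = 1429/364 ≠ 1/6

2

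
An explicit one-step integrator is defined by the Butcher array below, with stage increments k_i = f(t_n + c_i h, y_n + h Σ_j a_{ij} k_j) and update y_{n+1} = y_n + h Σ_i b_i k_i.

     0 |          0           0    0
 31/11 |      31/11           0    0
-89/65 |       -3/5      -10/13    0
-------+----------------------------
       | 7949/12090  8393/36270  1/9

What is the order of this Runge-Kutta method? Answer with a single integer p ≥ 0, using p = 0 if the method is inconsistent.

b = (7949/12090, 8393/36270, 1/9)
c = (0, 31/11, -89/65)
Ac = (0, 0, -310/143)
Σ b_i: 7949/12090·1 + 8393/36270·1 + 1/9·1 = 1 ✓
b·c: 8393/36270·31/11 + 1/9·(-89/65) = 1/2 ✓
b·c²: 8393/36270·961/121 + 1/9·7921/4225 = 570569/278850 ≠ 1/3 ⇒ order 2.
b·Ac: 1/9·(-310/143) = -310/1287 ≠ 1/6

2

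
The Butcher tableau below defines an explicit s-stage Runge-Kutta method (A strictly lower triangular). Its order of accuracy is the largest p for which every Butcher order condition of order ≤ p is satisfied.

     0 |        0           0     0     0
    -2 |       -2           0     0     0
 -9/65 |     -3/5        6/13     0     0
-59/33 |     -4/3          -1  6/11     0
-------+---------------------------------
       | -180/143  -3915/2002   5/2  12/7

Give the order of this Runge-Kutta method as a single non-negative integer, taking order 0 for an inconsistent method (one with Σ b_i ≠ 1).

2

b = (-180/143, -3915/2002, 5/2, 12/7)
c = (0, -2, -9/65, -59/33)
Ac = (0, 0, -12/13, 1376/715)
Σ b_i: (-180/143)·1 + (-3915/2002)·1 + 5/2·1 + 12/7·1 = 1 ✓
b·c: (-3915/2002)·(-2) + 5/2·(-9/65) + 12/7·(-59/33) = 1/2 ✓
b·c²: (-3915/2002)·4 + 5/2·81/4225 + 12/7·3481/1089 = -1407617/613470 ≠ 1/3 ⇒ order 2.
b·Ac: 5/2·(-12/13) + 12/7·1376/715 = 4962/5005 ≠ 1/6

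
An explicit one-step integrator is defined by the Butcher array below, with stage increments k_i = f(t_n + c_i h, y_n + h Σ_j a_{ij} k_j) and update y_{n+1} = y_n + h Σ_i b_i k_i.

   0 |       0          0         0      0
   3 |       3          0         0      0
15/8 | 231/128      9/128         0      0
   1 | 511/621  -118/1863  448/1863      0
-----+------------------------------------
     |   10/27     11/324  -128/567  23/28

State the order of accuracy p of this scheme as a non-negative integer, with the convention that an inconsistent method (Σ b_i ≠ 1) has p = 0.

4

b = (10/27, 11/324, -128/567, 23/28)
c = (0, 3, 15/8, 1)
Ac = (0, 0, 27/128, 6/23)
Σ b_i: 10/27·1 + 11/324·1 + (-128/567)·1 + 23/28·1 = 1 ✓
b·c: 11/324·3 + (-128/567)·15/8 + 23/28·1 = 1/2 ✓
b·c²: 11/324·9 + (-128/567)·225/64 + 23/28·1 = 1/3 ✓
b·Ac: (-128/567)·27/128 + 23/28·6/23 = 1/6 ✓
b·c³: 11/324·27 + (-128/567)·3375/512 + 23/28·1 = 1/4 ✓
b·(c∘Ac): (-128/567)·405/1024 + 23/28·6/23 = 1/8 ✓
b·Ac²: (-128/567)·81/128 + 23/28·19/69 = 1/12 ✓
b·A²c: 23/28·7/138 = 1/24 ✓; 4 stages ⇒ order 4.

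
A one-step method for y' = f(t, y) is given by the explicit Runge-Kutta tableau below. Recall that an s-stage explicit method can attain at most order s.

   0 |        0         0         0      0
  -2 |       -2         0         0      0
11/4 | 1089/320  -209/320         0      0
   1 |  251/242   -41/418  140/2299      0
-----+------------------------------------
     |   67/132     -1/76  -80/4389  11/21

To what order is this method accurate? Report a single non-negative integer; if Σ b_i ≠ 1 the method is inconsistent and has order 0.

4

b = (67/132, -1/76, -80/4389, 11/21)
c = (0, -2, 11/4, 1)
Ac = (0, 0, 209/160, 4/11)
Σ b_i: 67/132·1 + (-1/76)·1 + (-80/4389)·1 + 11/21·1 = 1 ✓
b·c: (-1/76)·(-2) + (-80/4389)·11/4 + 11/21·1 = 1/2 ✓
b·c²: (-1/76)·4 + (-80/4389)·121/16 + 11/21·1 = 1/3 ✓
b·Ac: (-80/4389)·209/160 + 11/21·4/11 = 1/6 ✓
b·c³: (-1/76)·(-8) + (-80/4389)·1331/64 + 11/21·1 = 1/4 ✓
b·(c∘Ac): (-80/4389)·2299/640 + 11/21·4/11 = 1/8 ✓
b·Ac²: (-80/4389)·(-209/80) + 11/21·3/44 = 1/12 ✓
b·A²c: 11/21·7/88 = 1/24 ✓; 4 stages ⇒ order 4.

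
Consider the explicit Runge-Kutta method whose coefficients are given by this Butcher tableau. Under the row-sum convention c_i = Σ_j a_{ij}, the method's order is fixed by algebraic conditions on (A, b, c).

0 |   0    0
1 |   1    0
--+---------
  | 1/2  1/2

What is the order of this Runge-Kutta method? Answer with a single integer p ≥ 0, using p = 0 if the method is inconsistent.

b = (1/2, 1/2)
c = (0, 1)
Σ b_i: 1/2·1 + 1/2·1 = 1 ✓
b·c: 1/2·1 = 1/2 ✓; 2 stages ⇒ order 2.

2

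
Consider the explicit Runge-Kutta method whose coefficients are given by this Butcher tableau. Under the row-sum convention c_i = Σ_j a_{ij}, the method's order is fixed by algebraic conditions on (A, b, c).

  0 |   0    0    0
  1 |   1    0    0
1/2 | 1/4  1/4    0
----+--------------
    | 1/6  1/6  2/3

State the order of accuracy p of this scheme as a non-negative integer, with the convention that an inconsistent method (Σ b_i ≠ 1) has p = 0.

b = (1/6, 1/6, 2/3)
c = (0, 1, 1/2)
Ac = (0, 0, 1/4)
Σ b_i: 1/6·1 + 1/6·1 + 2/3·1 = 1 ✓
b·c: 1/6·1 + 2/3·1/2 = 1/2 ✓
b·c²: 1/6·1 + 2/3·1/4 = 1/3 ✓
b·Ac: 2/3·1/4 = 1/6 ✓; 3 stages ⇒ order 3.

3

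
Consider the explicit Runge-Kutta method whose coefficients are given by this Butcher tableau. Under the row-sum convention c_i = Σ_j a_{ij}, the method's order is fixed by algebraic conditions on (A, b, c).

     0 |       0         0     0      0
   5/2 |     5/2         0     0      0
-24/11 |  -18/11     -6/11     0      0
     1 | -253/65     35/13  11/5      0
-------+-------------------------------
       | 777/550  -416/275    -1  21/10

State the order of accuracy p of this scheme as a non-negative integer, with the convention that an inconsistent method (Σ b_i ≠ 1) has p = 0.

2

b = (777/550, -416/275, -1, 21/10)
c = (0, 5/2, -24/11, 1)
Ac = (0, 0, -15/11, 251/130)
Σ b_i: 777/550·1 + (-416/275)·1 + (-1)·1 + 21/10·1 = 1 ✓
b·c: (-416/275)·5/2 + (-1)·(-24/11) + 21/10·1 = 1/2 ✓
b·c²: (-416/275)·25/4 + (-1)·576/121 + 21/10·1 = -14659/1210 ≠ 1/3 ⇒ order 2.
b·Ac: (-1)·(-15/11) + 21/10·251/130 = 77481/14300 ≠ 1/6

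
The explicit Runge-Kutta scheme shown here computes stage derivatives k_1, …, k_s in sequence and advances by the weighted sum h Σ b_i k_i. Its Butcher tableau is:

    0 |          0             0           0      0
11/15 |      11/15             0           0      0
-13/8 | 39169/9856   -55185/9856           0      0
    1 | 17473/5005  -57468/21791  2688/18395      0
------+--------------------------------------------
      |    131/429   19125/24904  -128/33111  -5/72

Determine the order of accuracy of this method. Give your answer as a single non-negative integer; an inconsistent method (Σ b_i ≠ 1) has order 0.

4

b = (131/429, 19125/24904, -128/33111, -5/72)
c = (0, 11/15, -13/8, 1)
Ac = (0, 0, -3679/896, -76/35)
Σ b_i: 131/429·1 + 19125/24904·1 + (-128/33111)·1 + (-5/72)·1 = 1 ✓
b·c: 19125/24904·11/15 + (-128/33111)·(-13/8) + (-5/72)·1 = 1/2 ✓
b·c²: 19125/24904·121/225 + (-128/33111)·169/64 + (-5/72)·1 = 1/3 ✓
b·Ac: (-128/33111)·(-3679/896) + (-5/72)·(-76/35) = 1/6 ✓
b·c³: 19125/24904·1331/3375 + (-128/33111)·(-2197/512) + (-5/72)·1 = 1/4 ✓
b·(c∘Ac): (-128/33111)·47827/7168 + (-5/72)·(-76/35) = 1/8 ✓
b·Ac²: (-128/33111)·(-40469/13440) + (-5/72)·(-542/525) = 1/12 ✓
b·A²c: (-5/72)·(-3/5) = 1/24 ✓; 4 stages ⇒ order 4.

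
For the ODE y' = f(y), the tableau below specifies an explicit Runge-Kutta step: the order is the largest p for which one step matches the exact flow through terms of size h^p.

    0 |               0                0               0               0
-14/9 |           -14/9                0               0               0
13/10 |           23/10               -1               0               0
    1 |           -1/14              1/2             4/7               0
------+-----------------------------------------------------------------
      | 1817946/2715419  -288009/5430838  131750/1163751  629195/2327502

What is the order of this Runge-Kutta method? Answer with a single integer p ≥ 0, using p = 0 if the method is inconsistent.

b = (1817946/2715419, -288009/5430838, 131750/1163751, 629195/2327502)
c = (0, -14/9, 13/10, 1)
Ac = (0, 0, 14/9, -11/315)
Σ b_i: 1817946/2715419·1 + (-288009/5430838)·1 + 131750/1163751·1 + 629195/2327502·1 = 1 ✓
b·c: (-288009/5430838)·(-14/9) + 131750/1163751·13/10 + 629195/2327502·1 = 1/2 ✓
b·c²: (-288009/5430838)·196/81 + 131750/1163751·169/100 + 629195/2327502·1 = 1/3 ✓
b·Ac: 131750/1163751·14/9 + 629195/2327502·(-11/315) = 1/6 ✓
b·c³: (-288009/5430838)·(-2744/729) + 131750/1163751·2197/1000 + 629195/2327502·1 = 30108809/41895036 ≠ 1/4 ⇒ order 3.
b·(c∘Ac): 131750/1163751·91/45 + 629195/2327502·(-11/315) = 1532651/6982506 ≠ 1/8
b·Ac²: 131750/1163751·(-196/81) + 629195/2327502·30839/14175 = 10968989/34912530 ≠ 1/12
b·A²c: 629195/2327502·8/9 = 2516780/10473759 ≠ 1/24

3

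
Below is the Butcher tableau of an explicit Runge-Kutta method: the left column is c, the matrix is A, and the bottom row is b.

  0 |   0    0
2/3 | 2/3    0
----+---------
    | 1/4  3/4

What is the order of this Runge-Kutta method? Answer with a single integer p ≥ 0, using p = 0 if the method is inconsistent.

2

b = (1/4, 3/4)
c = (0, 2/3)
Σ b_i: 1/4·1 + 3/4·1 = 1 ✓
b·c: 3/4·2/3 = 1/2 ✓; 2 stages ⇒ order 2.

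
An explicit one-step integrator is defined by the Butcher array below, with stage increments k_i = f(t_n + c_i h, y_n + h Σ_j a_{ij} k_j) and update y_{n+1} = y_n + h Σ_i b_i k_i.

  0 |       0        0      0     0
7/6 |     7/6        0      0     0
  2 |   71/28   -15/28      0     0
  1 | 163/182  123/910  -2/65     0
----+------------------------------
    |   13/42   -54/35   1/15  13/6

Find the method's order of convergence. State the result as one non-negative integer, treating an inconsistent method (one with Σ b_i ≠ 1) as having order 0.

b = (13/42, -54/35, 1/15, 13/6)
c = (0, 7/6, 2, 1)
Ac = (0, 0, -5/8, 5/52)
Σ b_i: 13/42·1 + (-54/35)·1 + 1/15·1 + 13/6·1 = 1 ✓
b·c: (-54/35)·7/6 + 1/15·2 + 13/6·1 = 1/2 ✓
b·c²: (-54/35)·49/36 + 1/15·4 + 13/6·1 = 1/3 ✓
b·Ac: 1/15·(-5/8) + 13/6·5/52 = 1/6 ✓
b·c³: (-54/35)·343/216 + 1/15·8 + 13/6·1 = 1/4 ✓
b·(c∘Ac): 1/15·(-5/4) + 13/6·5/52 = 1/8 ✓
b·Ac²: 1/15·(-35/48) + 13/6·19/312 = 1/12 ✓
b·A²c: 13/6·1/52 = 1/24 ✓; 4 stages ⇒ order 4.

4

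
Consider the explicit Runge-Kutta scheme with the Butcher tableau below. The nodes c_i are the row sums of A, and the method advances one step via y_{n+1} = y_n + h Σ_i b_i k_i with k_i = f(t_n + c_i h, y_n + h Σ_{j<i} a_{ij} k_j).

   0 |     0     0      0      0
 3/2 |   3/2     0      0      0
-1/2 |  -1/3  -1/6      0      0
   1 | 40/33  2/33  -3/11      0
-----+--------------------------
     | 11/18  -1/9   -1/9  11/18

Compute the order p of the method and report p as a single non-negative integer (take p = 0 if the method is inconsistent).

b = (11/18, -1/9, -1/9, 11/18)
c = (0, 3/2, -1/2, 1)
Ac = (0, 0, -1/4, 5/22)
Σ b_i: 11/18·1 + (-1/9)·1 + (-1/9)·1 + 11/18·1 = 1 ✓
b·c: (-1/9)·3/2 + (-1/9)·(-1/2) + 11/18·1 = 1/2 ✓
b·c²: (-1/9)·9/4 + (-1/9)·1/4 + 11/18·1 = 1/3 ✓
b·Ac: (-1/9)·(-1/4) + 11/18·5/22 = 1/6 ✓
b·c³: (-1/9)·27/8 + (-1/9)·(-1/8) + 11/18·1 = 1/4 ✓
b·(c∘Ac): (-1/9)·1/8 + 11/18·5/22 = 1/8 ✓
b·Ac²: (-1/9)·(-3/8) + 11/18·3/44 = 1/12 ✓
b·A²c: 11/18·3/44 = 1/24 ✓; 4 stages ⇒ order 4.

4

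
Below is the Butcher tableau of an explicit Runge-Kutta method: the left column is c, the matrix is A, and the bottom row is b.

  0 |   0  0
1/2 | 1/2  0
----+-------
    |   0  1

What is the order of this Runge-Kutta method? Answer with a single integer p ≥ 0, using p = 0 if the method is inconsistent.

b = (0, 1)
c = (0, 1/2)
Σ b_i: 1·1 = 1 ✓
b·c: 1·1/2 = 1/2 ✓; 2 stages ⇒ order 2.

2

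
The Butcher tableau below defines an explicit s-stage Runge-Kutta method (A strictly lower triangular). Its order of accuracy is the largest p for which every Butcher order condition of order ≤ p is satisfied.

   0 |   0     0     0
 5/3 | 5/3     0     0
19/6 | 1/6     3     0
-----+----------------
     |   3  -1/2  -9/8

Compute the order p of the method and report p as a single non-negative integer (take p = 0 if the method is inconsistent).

b = (3, -1/2, -9/8)
c = (0, 5/3, 19/6)
Ac = (0, 0, 5)
Σ b_i: 3·1 + (-1/2)·1 + (-9/8)·1 = 11/8 ≠ 1 ⇒ order 0.

0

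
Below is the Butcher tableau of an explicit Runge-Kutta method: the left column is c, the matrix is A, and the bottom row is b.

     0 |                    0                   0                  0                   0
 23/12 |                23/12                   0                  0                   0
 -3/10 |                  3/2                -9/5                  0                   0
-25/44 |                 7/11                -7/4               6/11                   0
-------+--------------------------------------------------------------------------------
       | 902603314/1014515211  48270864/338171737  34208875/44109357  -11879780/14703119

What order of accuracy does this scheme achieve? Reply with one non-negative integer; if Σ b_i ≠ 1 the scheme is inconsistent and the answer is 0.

b = (902603314/1014515211, 48270864/338171737, 34208875/44109357, -11879780/14703119)
c = (0, 23/12, -3/10, -25/44)
Ac = (0, 0, -69/20, -9287/2640)
Σ b_i: 902603314/1014515211·1 + 48270864/338171737·1 + 34208875/44109357·1 + (-11879780/14703119)·1 = 1 ✓
b·c: 48270864/338171737·23/12 + 34208875/44109357·(-3/10) + (-11879780/14703119)·(-25/44) = 1/2 ✓
b·c²: 48270864/338171737·529/144 + 34208875/44109357·9/100 + (-11879780/14703119)·625/1936 = 1/3 ✓
b·Ac: 34208875/44109357·(-69/20) + (-11879780/14703119)·(-9287/2640) = 1/6 ✓
b·c³: 48270864/338171737·12167/1728 + 34208875/44109357·(-27/1000) + (-11879780/14703119)·(-15625/85184) = 26371305371/23289740496 ≠ 1/4 ⇒ order 3.
b·(c∘Ac): 34208875/44109357·207/200 + (-11879780/14703119)·46435/23232 = -573248105/705749712 ≠ 1/8
b·Ac²: 34208875/44109357·(-529/80) + (-11879780/14703119)·(-1010549/158400) = 139575413/5293122840 ≠ 1/12
b·A²c: (-11879780/14703119)·(-207/110) = 22355586/14703119 ≠ 1/24

3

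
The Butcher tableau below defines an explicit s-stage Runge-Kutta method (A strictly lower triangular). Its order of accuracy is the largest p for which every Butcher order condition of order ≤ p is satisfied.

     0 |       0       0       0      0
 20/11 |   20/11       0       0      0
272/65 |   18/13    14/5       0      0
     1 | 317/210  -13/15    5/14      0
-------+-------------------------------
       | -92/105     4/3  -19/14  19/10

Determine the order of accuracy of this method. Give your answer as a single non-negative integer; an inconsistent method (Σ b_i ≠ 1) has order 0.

b = (-92/105, 4/3, -19/14, 19/10)
c = (0, 20/11, 272/65, 1)
Ac = (0, 0, 56/11, -244/3003)
Σ b_i: (-92/105)·1 + 4/3·1 + (-19/14)·1 + 19/10·1 = 1 ✓
b·c: 4/3·20/11 + (-19/14)·272/65 + 19/10·1 = -40687/30030 ≠ 1/2 ⇒ order 1.

1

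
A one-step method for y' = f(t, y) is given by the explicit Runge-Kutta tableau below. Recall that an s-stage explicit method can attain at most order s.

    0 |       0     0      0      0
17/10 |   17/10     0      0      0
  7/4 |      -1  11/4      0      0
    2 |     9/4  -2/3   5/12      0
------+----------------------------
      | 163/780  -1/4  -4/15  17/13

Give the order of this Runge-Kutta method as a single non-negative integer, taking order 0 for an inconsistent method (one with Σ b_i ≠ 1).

1

b = (163/780, -1/4, -4/15, 17/13)
c = (0, 17/10, 7/4, 2)
Ac = (0, 0, 187/40, -97/240)
Σ b_i: 163/780·1 + (-1/4)·1 + (-4/15)·1 + 17/13·1 = 1 ✓
b·c: (-1/4)·17/10 + (-4/15)·7/4 + 17/13·2 = 2689/1560 ≠ 1/2 ⇒ order 1.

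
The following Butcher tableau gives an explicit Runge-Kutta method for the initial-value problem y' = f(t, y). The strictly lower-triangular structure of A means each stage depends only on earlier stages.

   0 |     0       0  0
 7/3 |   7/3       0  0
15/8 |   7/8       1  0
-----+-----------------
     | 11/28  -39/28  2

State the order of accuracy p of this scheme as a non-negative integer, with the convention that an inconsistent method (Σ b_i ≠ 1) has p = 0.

b = (11/28, -39/28, 2)
c = (0, 7/3, 15/8)
Ac = (0, 0, 7/3)
Σ b_i: 11/28·1 + (-39/28)·1 + 2·1 = 1 ✓
b·c: (-39/28)·7/3 + 2·15/8 = 1/2 ✓
b·c²: (-39/28)·49/9 + 2·225/64 = -53/96 ≠ 1/3 ⇒ order 2.
b·Ac: 2·7/3 = 14/3 ≠ 1/6

2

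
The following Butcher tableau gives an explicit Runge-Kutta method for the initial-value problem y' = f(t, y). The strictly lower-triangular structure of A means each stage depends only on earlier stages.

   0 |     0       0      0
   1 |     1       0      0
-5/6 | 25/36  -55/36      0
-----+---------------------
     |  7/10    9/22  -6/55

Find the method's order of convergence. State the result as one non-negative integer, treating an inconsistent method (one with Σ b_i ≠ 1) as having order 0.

b = (7/10, 9/22, -6/55)
c = (0, 1, -5/6)
Ac = (0, 0, -55/36)
Σ b_i: 7/10·1 + 9/22·1 + (-6/55)·1 = 1 ✓
b·c: 9/22·1 + (-6/55)·(-5/6) = 1/2 ✓
b·c²: 9/22·1 + (-6/55)·25/36 = 1/3 ✓
b·Ac: (-6/55)·(-55/36) = 1/6 ✓; 3 stages ⇒ order 3.

3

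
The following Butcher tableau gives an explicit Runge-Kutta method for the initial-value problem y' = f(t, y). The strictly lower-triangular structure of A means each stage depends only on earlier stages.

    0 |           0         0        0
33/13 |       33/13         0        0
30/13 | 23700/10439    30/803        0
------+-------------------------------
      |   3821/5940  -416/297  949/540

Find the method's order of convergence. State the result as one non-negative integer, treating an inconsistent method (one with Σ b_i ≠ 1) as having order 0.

b = (3821/5940, -416/297, 949/540)
c = (0, 33/13, 30/13)
Ac = (0, 0, 90/949)
Σ b_i: 3821/5940·1 + (-416/297)·1 + 949/540·1 = 1 ✓
b·c: (-416/297)·33/13 + 949/540·30/13 = 1/2 ✓
b·c²: (-416/297)·1089/169 + 949/540·900/169 = 1/3 ✓
b·Ac: 949/540·90/949 = 1/6 ✓; 3 stages ⇒ order 3.

3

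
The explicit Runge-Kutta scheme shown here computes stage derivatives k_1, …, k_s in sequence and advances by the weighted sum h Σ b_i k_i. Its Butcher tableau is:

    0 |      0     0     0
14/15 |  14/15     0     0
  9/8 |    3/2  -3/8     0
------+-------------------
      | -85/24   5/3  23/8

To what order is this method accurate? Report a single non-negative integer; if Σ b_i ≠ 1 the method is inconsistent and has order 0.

1

b = (-85/24, 5/3, 23/8)
c = (0, 14/15, 9/8)
Ac = (0, 0, -7/20)
Σ b_i: (-85/24)·1 + 5/3·1 + 23/8·1 = 1 ✓
b·c: 5/3·14/15 + 23/8·9/8 = 2759/576 ≠ 1/2 ⇒ order 1.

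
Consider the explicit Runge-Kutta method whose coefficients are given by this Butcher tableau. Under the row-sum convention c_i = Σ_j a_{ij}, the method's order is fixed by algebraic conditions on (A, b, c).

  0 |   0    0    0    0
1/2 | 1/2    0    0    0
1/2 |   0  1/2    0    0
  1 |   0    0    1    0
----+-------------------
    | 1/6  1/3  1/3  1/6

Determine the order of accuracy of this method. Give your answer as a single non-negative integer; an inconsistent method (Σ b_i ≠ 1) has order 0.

4

b = (1/6, 1/3, 1/3, 1/6)
c = (0, 1/2, 1/2, 1)
Ac = (0, 0, 1/4, 1/2)
Σ b_i: 1/6·1 + 1/3·1 + 1/3·1 + 1/6·1 = 1 ✓
b·c: 1/3·1/2 + 1/3·1/2 + 1/6·1 = 1/2 ✓
b·c²: 1/3·1/4 + 1/3·1/4 + 1/6·1 = 1/3 ✓
b·Ac: 1/3·1/4 + 1/6·1/2 = 1/6 ✓
b·c³: 1/3·1/8 + 1/3·1/8 + 1/6·1 = 1/4 ✓
b·(c∘Ac): 1/3·1/8 + 1/6·1/2 = 1/8 ✓
b·Ac²: 1/3·1/8 + 1/6·1/4 = 1/12 ✓
b·A²c: 1/6·1/4 = 1/24 ✓; 4 stages ⇒ order 4.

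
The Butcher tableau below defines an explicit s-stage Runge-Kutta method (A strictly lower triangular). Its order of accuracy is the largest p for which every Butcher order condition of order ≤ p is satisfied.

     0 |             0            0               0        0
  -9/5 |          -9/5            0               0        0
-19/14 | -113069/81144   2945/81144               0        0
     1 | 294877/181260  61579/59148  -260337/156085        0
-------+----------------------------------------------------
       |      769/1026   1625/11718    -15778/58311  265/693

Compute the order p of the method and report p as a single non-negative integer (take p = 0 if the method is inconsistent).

4

b = (769/1026, 1625/11718, -15778/58311, 265/693)
c = (0, -9/5, -19/14, 1)
Ac = (0, 0, -589/9016, 413/1060)
Σ b_i: 769/1026·1 + 1625/11718·1 + (-15778/58311)·1 + 265/693·1 = 1 ✓
b·c: 1625/11718·(-9/5) + (-15778/58311)·(-19/14) + 265/693·1 = 1/2 ✓
b·c²: 1625/11718·81/25 + (-15778/58311)·361/196 + 265/693·1 = 1/3 ✓
b·Ac: (-15778/58311)·(-589/9016) + 265/693·413/1060 = 1/6 ✓
b·c³: 1625/11718·(-729/125) + (-15778/58311)·(-6859/2744) + 265/693·1 = 1/4 ✓
b·(c∘Ac): (-15778/58311)·11191/126224 + 265/693·413/1060 = 1/8 ✓
b·Ac²: (-15778/58311)·5301/45080 + 265/693·399/1325 = 1/12 ✓
b·A²c: 265/693·231/2120 = 1/24 ✓; 4 stages ⇒ order 4.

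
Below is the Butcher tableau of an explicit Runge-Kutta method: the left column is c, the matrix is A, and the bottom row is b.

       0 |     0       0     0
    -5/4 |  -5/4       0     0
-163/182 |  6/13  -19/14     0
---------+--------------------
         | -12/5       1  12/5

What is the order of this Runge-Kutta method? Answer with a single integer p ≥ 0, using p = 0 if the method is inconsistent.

1

b = (-12/5, 1, 12/5)
c = (0, -5/4, -163/182)
Ac = (0, 0, 95/56)
Σ b_i: (-12/5)·1 + 1·1 + 12/5·1 = 1 ✓
b·c: 1·(-5/4) + 12/5·(-163/182) = -6187/1820 ≠ 1/2 ⇒ order 1.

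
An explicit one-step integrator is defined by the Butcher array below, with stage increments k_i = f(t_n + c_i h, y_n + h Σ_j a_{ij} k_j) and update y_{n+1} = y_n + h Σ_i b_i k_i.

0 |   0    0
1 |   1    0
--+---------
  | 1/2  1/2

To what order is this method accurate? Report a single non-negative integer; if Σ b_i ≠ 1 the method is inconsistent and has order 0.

b = (1/2, 1/2)
c = (0, 1)
Σ b_i: 1/2·1 + 1/2·1 = 1 ✓
b·c: 1/2·1 = 1/2 ✓; 2 stages ⇒ order 2.

2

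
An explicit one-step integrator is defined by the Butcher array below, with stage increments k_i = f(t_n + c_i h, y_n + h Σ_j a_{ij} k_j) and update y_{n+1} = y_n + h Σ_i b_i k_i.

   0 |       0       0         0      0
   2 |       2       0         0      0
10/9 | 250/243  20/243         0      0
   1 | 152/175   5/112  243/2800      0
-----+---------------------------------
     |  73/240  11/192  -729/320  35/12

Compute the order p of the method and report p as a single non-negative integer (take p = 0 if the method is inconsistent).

b = (73/240, 11/192, -729/320, 35/12)
c = (0, 2, 10/9, 1)
Ac = (0, 0, 40/243, 13/70)
Σ b_i: 73/240·1 + 11/192·1 + (-729/320)·1 + 35/12·1 = 1 ✓
b·c: 11/192·2 + (-729/320)·10/9 + 35/12·1 = 1/2 ✓
b·c²: 11/192·4 + (-729/320)·100/81 + 35/12·1 = 1/3 ✓
b·Ac: (-729/320)·40/243 + 35/12·13/70 = 1/6 ✓
b·c³: 11/192·8 + (-729/320)·1000/729 + 35/12·1 = 1/4 ✓
b·(c∘Ac): (-729/320)·400/2187 + 35/12·13/70 = 1/8 ✓
b·Ac²: (-729/320)·80/243 + 35/12·2/7 = 1/12 ✓
b·A²c: 35/12·1/70 = 1/24 ✓; 4 stages ⇒ order 4.

4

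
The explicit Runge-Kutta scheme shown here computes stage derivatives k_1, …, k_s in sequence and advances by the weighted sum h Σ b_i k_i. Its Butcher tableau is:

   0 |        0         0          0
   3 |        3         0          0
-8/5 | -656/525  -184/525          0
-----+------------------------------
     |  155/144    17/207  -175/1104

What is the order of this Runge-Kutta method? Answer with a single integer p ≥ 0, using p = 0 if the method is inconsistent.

3

b = (155/144, 17/207, -175/1104)
c = (0, 3, -8/5)
Ac = (0, 0, -184/175)
Σ b_i: 155/144·1 + 17/207·1 + (-175/1104)·1 = 1 ✓
b·c: 17/207·3 + (-175/1104)·(-8/5) = 1/2 ✓
b·c²: 17/207·9 + (-175/1104)·64/25 = 1/3 ✓
b·Ac: (-175/1104)·(-184/175) = 1/6 ✓; 3 stages ⇒ order 3.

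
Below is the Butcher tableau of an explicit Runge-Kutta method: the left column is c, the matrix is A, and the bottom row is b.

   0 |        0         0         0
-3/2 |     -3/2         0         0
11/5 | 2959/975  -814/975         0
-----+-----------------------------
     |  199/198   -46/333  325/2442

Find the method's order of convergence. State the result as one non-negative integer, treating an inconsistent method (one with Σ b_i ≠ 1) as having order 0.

3

b = (199/198, -46/333, 325/2442)
c = (0, -3/2, 11/5)
Ac = (0, 0, 407/325)
Σ b_i: 199/198·1 + (-46/333)·1 + 325/2442·1 = 1 ✓
b·c: (-46/333)·(-3/2) + 325/2442·11/5 = 1/2 ✓
b·c²: (-46/333)·9/4 + 325/2442·121/25 = 1/3 ✓
b·Ac: 325/2442·407/325 = 1/6 ✓; 3 stages ⇒ order 3.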